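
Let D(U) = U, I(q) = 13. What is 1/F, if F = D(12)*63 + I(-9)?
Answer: 1/769 ≈ 0.0013004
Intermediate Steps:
F = 769 (F = 12*63 + 13 = 756 + 13 = 769)
1/F = 1/769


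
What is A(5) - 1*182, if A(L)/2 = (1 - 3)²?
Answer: -174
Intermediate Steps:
A(L) = 8 (A(L) = 2*(1 - 3)² = 2*(-2)² = 2*4 = 8)
A(5) - 1*182 = 8 - 1*182 = 8 - 182 = -174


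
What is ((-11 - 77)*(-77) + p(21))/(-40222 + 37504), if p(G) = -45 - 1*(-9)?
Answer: -3370/1359 ≈ -2.4798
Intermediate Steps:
p(G) = -36 (p(G) = -45 + 9 = -36)
((-11 - 77)*(-77) + p(21))/(-40222 + 37504) = ((-11 - 77)*(-77) - 36)/(-40222 + 37504) = (-88*(-77) - 36)/(-2718) = (6776 - 36)*(-1/2718) = 6740*(-1/2718) = -3370/1359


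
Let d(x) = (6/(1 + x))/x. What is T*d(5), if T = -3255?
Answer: -651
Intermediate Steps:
d(x) = 6/(x*(1 + x))
T*d(5) = -19530/(5*(1 + 5)) = -19530/(5*6) = -3255*⅕ = -651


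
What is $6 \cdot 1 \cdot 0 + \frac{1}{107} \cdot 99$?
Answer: $\frac{99}{107} \approx 0.92523$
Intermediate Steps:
$6 \cdot 1 \cdot 0 + \frac{1}{107} \cdot 99 = 6 \cdot 0 + \frac{1}{107} \cdot 99 = 0 + \frac{99}{107} = \frac{99}{107}$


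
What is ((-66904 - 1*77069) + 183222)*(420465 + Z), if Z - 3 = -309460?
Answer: 4356952992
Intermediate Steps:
Z = -309457 (Z = 3 - 309460 = -309457)
((-66904 - 1*77069) + 183222)*(420465 + Z) = ((-66904 - 1*77069) + 183222)*(420465 - 309457) = ((-66904 - 77069) + 183222)*111008 = (-143973 + 183222)*111008 = 39249*111008 = 4356952992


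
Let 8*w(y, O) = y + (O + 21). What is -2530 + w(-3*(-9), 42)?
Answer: -10075/4 ≈ -2518.8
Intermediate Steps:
w(y, O) = 21/8 + O/8 + y/8 (w(y, O) = (y + (O + 21))/8 = (y + (21 + O))/8 = (21 + O + y)/8 = 21/8 + O/8 + y/8)
-2530 + w(-3*(-9), 42) = -2530 + (21/8 + (⅛)*42 + (-3*(-9))/8) = -2530 + (21/8 + 21/4 + (⅛)*27) = -2530 + (21/8 + 21/4 + 27/8) = -2530 + 45/4 = -10075/4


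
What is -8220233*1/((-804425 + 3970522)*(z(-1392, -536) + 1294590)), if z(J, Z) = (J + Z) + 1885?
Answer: -8220233/4098661373059 ≈ -2.0056e-6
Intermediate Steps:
z(J, Z) = 1885 + J + Z
-8220233*1/((-804425 + 3970522)*(z(-1392, -536) + 1294590)) = -8220233*1/((-804425 + 3970522)*((1885 - 1392 - 536) + 1294590)) = -8220233*1/(3166097*(-43 + 1294590)) = -8220233/(3166097*1294547) = -8220233/4098661373059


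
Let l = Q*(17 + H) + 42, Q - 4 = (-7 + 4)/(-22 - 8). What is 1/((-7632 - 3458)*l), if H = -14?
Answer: -1/602187 ≈ -1.6606e-6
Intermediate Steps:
Q = 41/10 (Q = 4 + (-7 + 4)/(-22 - 8) = 4 - 3/(-30) = 4 - 3*(-1/30) = 4 + 1/10 = 41/10 ≈ 4.1000)
l = 543/10 (l = 41*(17 - 14)/10 + 42 = (41/10)*3 + 42 = 123/10 + 42 = 543/10 ≈ 54.300)
1/((-7632 - 3458)*l) = 1/((-7632 - 3458)*(543/10)) = (10/543)/(-11090) = -1/11090*10/543 = -1/602187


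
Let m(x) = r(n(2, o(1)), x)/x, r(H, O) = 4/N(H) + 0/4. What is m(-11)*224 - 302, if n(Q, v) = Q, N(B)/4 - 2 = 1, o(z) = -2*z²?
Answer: -10190/33 ≈ -308.79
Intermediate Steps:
N(B) = 12 (N(B) = 8 + 4*1 = 8 + 4 = 12)
r(H, O) = ⅓ (r(H, O) = 4/12 + 0/4 = 4*(1/12) + 0*(¼) = ⅓ + 0 = ⅓)
m(x) = 1/(3*x)
m(-11)*224 - 302 = ((⅓)/(-11))*224 - 302 = ((⅓)*(-1/11))*224 - 302 = -1/33*224 - 302 = -224/33 - 302 = -10190/33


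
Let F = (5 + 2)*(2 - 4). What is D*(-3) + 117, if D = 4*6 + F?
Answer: 87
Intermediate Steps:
F = -14 (F = 7*(-2) = -14)
D = 10 (D = 4*6 - 14 = 24 - 14 = 10)
D*(-3) + 117 = 10*(-3) + 117 = -30 + 117 = 87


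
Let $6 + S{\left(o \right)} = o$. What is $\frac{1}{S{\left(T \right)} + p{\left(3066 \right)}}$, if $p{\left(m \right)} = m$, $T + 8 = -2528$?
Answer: $\frac{1}{524} \approx 0.0019084$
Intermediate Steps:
$T = -2536$ ($T = -8 - 2528 = -2536$)
$S{\left(o \right)} = -6 + o$
$\frac{1}{S{\left(T \right)} + p{\left(3066 \right)}} = \frac{1}{\left(-6 - 2536\right) + 3066} = \frac{1}{-2542 + 3066} = \frac{1}{524}$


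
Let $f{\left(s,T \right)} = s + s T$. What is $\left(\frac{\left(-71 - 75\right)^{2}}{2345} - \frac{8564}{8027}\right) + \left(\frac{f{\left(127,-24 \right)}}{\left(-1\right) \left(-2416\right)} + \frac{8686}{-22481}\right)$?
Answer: $\frac{6571481497169637}{1022371337948240} \approx 6.4277$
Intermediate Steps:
$f{\left(s,T \right)} = s + T s$
$\left(\frac{\left(-71 - 75\right)^{2}}{2345} - \frac{8564}{8027}\right) + \left(\frac{f{\left(127,-24 \right)}}{\left(-1\right) \left(-2416\right)} + \frac{8686}{-22481}\right) = \left(\frac{\left(-71 - 75\right)^{2}}{2345} - \frac{8564}{8027}\right) + \left(\frac{127 \left(1 - 24\right)}{\left(-1\right) \left(-2416\right)} + \frac{8686}{-22481}\right) = \left(\left(-146\right)^{2} \cdot \frac{1}{2345} - \frac{8564}{8027}\right) + \left(\frac{127 \left(-23\right)}{2416} + 8686 \left(- \frac{1}{22481}\right)\right) = \left(21316 \cdot \frac{1}{2345} - \frac{8564}{8027}\right) - \frac{86652377}{54314096} = \left(\frac{21316}{2345} - \frac{8564}{8027}\right) - \frac{86652377}{54314096} = \frac{151020952}{18823315} - \frac{86652377}{54314096} = \frac{6571481497169637}{1022371337948240}$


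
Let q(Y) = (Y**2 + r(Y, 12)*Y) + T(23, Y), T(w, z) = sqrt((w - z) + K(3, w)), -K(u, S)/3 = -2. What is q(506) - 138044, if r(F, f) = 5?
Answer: 120522 + 3*I*sqrt(53) ≈ 1.2052e+5 + 21.84*I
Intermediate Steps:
K(u, S) = 6 (K(u, S) = -3*(-2) = 6)
T(w, z) = sqrt(6 + w - z) (T(w, z) = sqrt((w - z) + 6) = sqrt(6 + w - z))
q(Y) = Y**2 + sqrt(29 - Y) + 5*Y (q(Y) = (Y**2 + 5*Y) + sqrt(6 + 23 - Y) = (Y**2 + 5*Y) + sqrt(29 - Y) = Y**2 + sqrt(29 - Y) + 5*Y)
q(506) - 138044 = (506**2 + sqrt(29 - 1*506) + 5*506) - 138044 = (256036 + sqrt(29 - 506) + 2530) - 138044 = (256036 + sqrt(-477) + 2530) - 138044 = (256036 + 3*I*sqrt(53) + 2530) - 138044 = (258566 + 3*I*sqrt(53)) - 138044 = 120522 + 3*I*sqrt(53)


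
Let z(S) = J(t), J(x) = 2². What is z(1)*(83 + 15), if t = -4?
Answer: 392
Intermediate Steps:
J(x) = 4
z(S) = 4
z(1)*(83 + 15) = 4*(83 + 15) = 4*98 = 392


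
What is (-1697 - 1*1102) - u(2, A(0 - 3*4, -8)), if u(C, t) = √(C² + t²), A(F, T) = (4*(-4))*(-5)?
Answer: -2799 - 2*√1601 ≈ -2879.0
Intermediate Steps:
A(F, T) = 80 (A(F, T) = -16*(-5) = 80)
(-1697 - 1*1102) - u(2, A(0 - 3*4, -8)) = (-1697 - 1*1102) - √(2² + 80²) = (-1697 - 1102) - √(4 + 6400) = -2799 - √6404 = -2799 - 2*√1601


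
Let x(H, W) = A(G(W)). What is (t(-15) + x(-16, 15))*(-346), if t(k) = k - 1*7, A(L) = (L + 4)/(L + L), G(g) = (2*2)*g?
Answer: 111412/15 ≈ 7427.5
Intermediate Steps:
G(g) = 4*g
A(L) = (4 + L)/(2*L) (A(L) = (4 + L)/((2*L)) = (4 + L)*(1/(2*L)) = (4 + L)/(2*L))
x(H, W) = (4 + 4*W)/(8*W) (x(H, W) = (4 + 4*W)/(2*((4*W))) = (1/(4*W))*(4 + 4*W)/2 = (4 + 4*W)/(8*W))
t(k) = -7 + k (t(k) = k - 7 = -7 + k)
(t(-15) + x(-16, 15))*(-346) = ((-7 - 15) + (½)*(1 + 15)/15)*(-346) = (-22 + (½)*(1/15)*16)*(-346) = (-22 + 8/15)*(-346) = -322/15*(-346) = 111412/15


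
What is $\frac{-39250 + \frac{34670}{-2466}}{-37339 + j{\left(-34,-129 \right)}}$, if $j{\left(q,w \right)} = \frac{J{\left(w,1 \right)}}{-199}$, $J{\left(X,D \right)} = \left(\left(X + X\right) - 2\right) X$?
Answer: $\frac{9634104415}{9203113233} \approx 1.0468$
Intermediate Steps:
$J{\left(X,D \right)} = X \left(-2 + 2 X\right)$ ($J{\left(X,D \right)} = \left(2 X - 2\right) X = \left(-2 + 2 X\right) X = X \left(-2 + 2 X\right)$)
$j{\left(q,w \right)} = - \frac{2 w \left(-1 + w\right)}{199}$ ($j{\left(q,w \right)} = \frac{2 w \left(-1 + w\right)}{-199} = 2 w \left(-1 + w\right) \left(- \frac{1}{199}\right) = - \frac{2 w \left(-1 + w\right)}{199}$)
$\frac{-39250 + \frac{34670}{-2466}}{-37339 + j{\left(-34,-129 \right)}} = \frac{-39250 + \frac{34670}{-2466}}{-37339 + \frac{2}{199} \left(-129\right) \left(1 - -129\right)} = \frac{-39250 + 34670 \left(- \frac{1}{2466}\right)}{-37339 + \frac{2}{199} \left(-129\right) \left(1 + 129\right)} = \frac{-39250 - \frac{17335}{1233}}{-37339 + \frac{2}{199} \left(-129\right) 130} = - \frac{48412585}{1233 \left(-37339 - \frac{33540}{199}\right)} = - \frac{48412585}{1233 \left(- \frac{7464001}{199}\right)} = \left(- \frac{48412585}{1233}\right) \left(- \frac{199}{7464001}\right) = \frac{9634104415}{9203113233}$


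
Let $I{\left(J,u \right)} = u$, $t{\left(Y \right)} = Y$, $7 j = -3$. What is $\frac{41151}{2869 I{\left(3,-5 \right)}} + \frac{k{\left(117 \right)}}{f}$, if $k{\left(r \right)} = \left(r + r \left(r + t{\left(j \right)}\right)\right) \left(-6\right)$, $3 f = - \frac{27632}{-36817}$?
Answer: $- \frac{41609092860177}{126121240} \approx -3.2991 \cdot 10^{5}$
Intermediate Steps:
$j = - \frac{3}{7}$ ($j = \frac{1}{7} \left(-3\right) = - \frac{3}{7} \approx -0.42857$)
$f = \frac{2512}{10041}$ ($f = \frac{\left(-27632\right) \frac{1}{-36817}}{3} = \frac{\left(-27632\right) \left(- \frac{1}{36817}\right)}{3} = \frac{1}{3} \cdot \frac{2512}{3347} = \frac{2512}{10041} \approx 0.25017$)
$k{\left(r \right)} = - 6 r - 6 r \left(- \frac{3}{7} + r\right)$ ($k{\left(r \right)} = \left(r + r \left(r - \frac{3}{7}\right)\right) \left(-6\right) = \left(r + r \left(- \frac{3}{7} + r\right)\right) \left(-6\right) = - 6 r - 6 r \left(- \frac{3}{7} + r\right)$)
$\frac{41151}{2869 I{\left(3,-5 \right)}} + \frac{k{\left(117 \right)}}{f} = \frac{41151}{2869 \left(-5\right)} + \frac{\left(- \frac{6}{7}\right) 117 \left(4 + 7 \cdot 117\right)}{\frac{2512}{10041}} = \frac{41151}{-14345} + \left(- \frac{6}{7}\right) 117 \left(4 + 819\right) \frac{10041}{2512} = 41151 \left(- \frac{1}{14345}\right) + \left(- \frac{6}{7}\right) 117 \cdot 823 \cdot \frac{10041}{2512} = - \frac{41151}{14345} - \frac{2900573793}{8792} = - \frac{41609092860177}{126121240}$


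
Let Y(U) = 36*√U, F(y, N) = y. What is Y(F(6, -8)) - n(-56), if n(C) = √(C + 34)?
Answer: 36*√6 - I*√22 ≈ 88.182 - 4.6904*I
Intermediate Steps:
n(C) = √(34 + C)
Y(F(6, -8)) - n(-56) = 36*√6 - √(34 - 56) = 36*√6 - √(-22) = 36*√6 - I*√22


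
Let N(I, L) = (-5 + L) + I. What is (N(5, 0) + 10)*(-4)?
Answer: -40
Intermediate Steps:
N(I, L) = -5 + I + L
(N(5, 0) + 10)*(-4) = ((-5 + 5 + 0) + 10)*(-4) = (0 + 10)*(-4) = 10*(-4) = -40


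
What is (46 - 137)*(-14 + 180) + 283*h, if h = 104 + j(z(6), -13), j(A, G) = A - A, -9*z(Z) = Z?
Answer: 14326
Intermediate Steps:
z(Z) = -Z/9
j(A, G) = 0
h = 104 (h = 104 + 0 = 104)
(46 - 137)*(-14 + 180) + 283*h = (46 - 137)*(-14 + 180) + 283*104 = -91*166 + 29432 = -15106 + 29432 = 14326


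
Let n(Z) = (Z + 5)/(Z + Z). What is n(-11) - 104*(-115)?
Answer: 131563/11 ≈ 11960.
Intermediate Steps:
n(Z) = (5 + Z)/(2*Z) (n(Z) = (5 + Z)/((2*Z)) = (5 + Z)*(1/(2*Z)) = (5 + Z)/(2*Z))
n(-11) - 104*(-115) = (½)*(5 - 11)/(-11) - 104*(-115) = (½)*(-1/11)*(-6) + 11960 = 3/11 + 11960 = 131563/11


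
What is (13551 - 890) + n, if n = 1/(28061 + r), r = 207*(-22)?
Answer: 297622128/23507 ≈ 12661.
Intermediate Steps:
r = -4554
n = 1/23507 (n = 1/(28061 - 4554) = 1/23507 ≈ 4.2541e-5)
(13551 - 890) + n = (13551 - 890) + 1/23507 = 12661 + 1/23507 = 297622128/23507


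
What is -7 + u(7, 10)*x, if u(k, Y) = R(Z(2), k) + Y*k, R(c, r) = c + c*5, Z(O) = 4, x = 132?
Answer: 12401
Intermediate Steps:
R(c, r) = 6*c (R(c, r) = c + 5*c = 6*c)
u(k, Y) = 24 + Y*k (u(k, Y) = 6*4 + Y*k = 24 + Y*k)
-7 + u(7, 10)*x = -7 + (24 + 10*7)*132 = -7 + (24 + 70)*132 = -7 + 94*132 = -7 + 12408 = 12401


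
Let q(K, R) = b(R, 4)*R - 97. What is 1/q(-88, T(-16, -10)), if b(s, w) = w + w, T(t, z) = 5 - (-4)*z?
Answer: -1/377 ≈ -0.0026525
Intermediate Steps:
T(t, z) = 5 + 4*z
b(s, w) = 2*w
q(K, R) = -97 + 8*R (q(K, R) = (2*4)*R - 97 = 8*R - 97 = -97 + 8*R)
1/q(-88, T(-16, -10)) = 1/(-97 + 8*(5 + 4*(-10))) = 1/(-97 + 8*(5 - 40)) = 1/(-97 + 8*(-35)) = 1/(-97 - 280) = 1/(-377) = -1/377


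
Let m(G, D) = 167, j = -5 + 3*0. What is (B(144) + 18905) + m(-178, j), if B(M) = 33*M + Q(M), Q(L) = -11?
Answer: 23813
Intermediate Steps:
j = -5 (j = -5 + 0 = -5)
B(M) = -11 + 33*M (B(M) = 33*M - 11 = -11 + 33*M)
(B(144) + 18905) + m(-178, j) = ((-11 + 33*144) + 18905) + 167 = ((-11 + 4752) + 18905) + 167 = (4741 + 18905) + 167 = 23646 + 167 = 23813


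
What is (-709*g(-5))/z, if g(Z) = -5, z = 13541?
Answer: 3545/13541 ≈ 0.26180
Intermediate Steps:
(-709*g(-5))/z = -709*(-5)/13541 = 3545*(1/13541) = 3545/13541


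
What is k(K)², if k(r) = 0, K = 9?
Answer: 0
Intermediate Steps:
k(K)² = 0² = 0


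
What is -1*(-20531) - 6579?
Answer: 13952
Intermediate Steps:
-1*(-20531) - 6579 = 20531 - 6579 = 13952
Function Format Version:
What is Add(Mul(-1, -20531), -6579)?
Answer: 13952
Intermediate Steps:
Add(Mul(-1, -20531), -6579) = Add(20531, -6579) = 13952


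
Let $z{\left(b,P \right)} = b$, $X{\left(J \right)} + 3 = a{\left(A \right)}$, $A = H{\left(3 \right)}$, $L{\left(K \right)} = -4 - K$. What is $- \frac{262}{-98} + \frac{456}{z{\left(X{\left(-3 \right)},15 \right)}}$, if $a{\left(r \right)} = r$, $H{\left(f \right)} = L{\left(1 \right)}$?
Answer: $- \frac{2662}{49} \approx -54.327$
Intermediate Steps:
$H{\left(f \right)} = -5$ ($H{\left(f \right)} = -4 - 1 = -5$)
$A = -5$
$X{\left(J \right)} = -8$ ($X{\left(J \right)} = -3 - 5 = -8$)
$- \frac{262}{-98} + \frac{456}{z{\left(X{\left(-3 \right)},15 \right)}} = - \frac{262}{-98} + \frac{456}{-8} = \left(-262\right) \left(- \frac{1}{98}\right) + 456 \left(- \frac{1}{8}\right) = \frac{131}{49} - 57 = - \frac{2662}{49}$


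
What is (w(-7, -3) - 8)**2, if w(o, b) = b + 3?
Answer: 64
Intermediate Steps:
w(o, b) = 3 + b
(w(-7, -3) - 8)**2 = ((3 - 3) - 8)**2 = (0 - 8)**2 = (-8)**2 = 64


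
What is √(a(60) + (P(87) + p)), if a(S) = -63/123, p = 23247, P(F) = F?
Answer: 3*√4358177/41 ≈ 152.75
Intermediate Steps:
a(S) = -21/41 (a(S) = -63*1/123 = -21/41)
√(a(60) + (P(87) + p)) = √(-21/41 + (87 + 23247)) = √(-21/41 + 23334) = √(956673/41) = 3*√4358177/41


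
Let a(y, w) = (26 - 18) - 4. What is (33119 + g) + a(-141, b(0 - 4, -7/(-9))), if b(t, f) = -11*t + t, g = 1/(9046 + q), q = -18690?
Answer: 319438211/9644 ≈ 33123.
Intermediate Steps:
g = -1/9644 (g = 1/(9046 - 18690) = 1/(-9644) = -1/9644 ≈ -0.00010369)
b(t, f) = -10*t
a(y, w) = 4 (a(y, w) = 8 - 4 = 4)
(33119 + g) + a(-141, b(0 - 4, -7/(-9))) = (33119 - 1/9644) + 4 = 319399635/9644 + 4 = 319438211/9644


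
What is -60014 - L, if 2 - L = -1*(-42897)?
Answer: -17119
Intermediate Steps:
L = -42895 (L = 2 - (-1)*(-42897) = 2 - 1*42897 = 2 - 42897 = -42895)
-60014 - L = -60014 - 1*(-42895) = -60014 + 42895 = -17119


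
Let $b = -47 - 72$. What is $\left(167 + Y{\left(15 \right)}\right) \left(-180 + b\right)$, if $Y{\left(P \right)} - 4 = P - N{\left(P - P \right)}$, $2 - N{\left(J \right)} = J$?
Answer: $-55016$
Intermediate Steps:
$b = -119$ ($b = -47 - 72 = -119$)
$N{\left(J \right)} = 2 - J$
$Y{\left(P \right)} = 2 + P$ ($Y{\left(P \right)} = 4 - \left(2 - P - \left(P - P\right)\right) = 4 - \left(2 + 0 - P\right) = 4 + \left(P - \left(2 + 0\right)\right) = 4 + \left(P - 2\right) = 4 + \left(-2 + P\right) = 2 + P$)
$\left(167 + Y{\left(15 \right)}\right) \left(-180 + b\right) = \left(167 + \left(2 + 15\right)\right) \left(-180 - 119\right) = \left(167 + 17\right) \left(-299\right) = 184 \left(-299\right) = -55016$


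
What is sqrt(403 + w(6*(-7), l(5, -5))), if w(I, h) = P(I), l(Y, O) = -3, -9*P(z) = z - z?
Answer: sqrt(403) ≈ 20.075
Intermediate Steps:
P(z) = 0 (P(z) = -(z - z)/9 = -1/9*0 = 0)
w(I, h) = 0
sqrt(403 + w(6*(-7), l(5, -5))) = sqrt(403 + 0) = sqrt(403)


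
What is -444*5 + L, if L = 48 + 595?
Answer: -1577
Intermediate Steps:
L = 643
-444*5 + L = -444*5 + 643 = -2220 + 643 = -1577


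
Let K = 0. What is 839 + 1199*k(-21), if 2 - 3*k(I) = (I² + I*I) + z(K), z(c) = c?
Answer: -1052603/3 ≈ -3.5087e+5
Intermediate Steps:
k(I) = ⅔ - 2*I²/3 (k(I) = ⅔ - ((I² + I*I) + 0)/3 = ⅔ - ((I² + I²) + 0)/3 = ⅔ - (2*I² + 0)/3 = ⅔ - 2*I²/3)
839 + 1199*k(-21) = 839 + 1199*(⅔ - ⅔*(-21)²) = 839 + 1199*(⅔ - ⅔*441) = 839 + 1199*(⅔ - 294) = 839 + 1199*(-880/3) = 839 - 1055120/3 = -1052603/3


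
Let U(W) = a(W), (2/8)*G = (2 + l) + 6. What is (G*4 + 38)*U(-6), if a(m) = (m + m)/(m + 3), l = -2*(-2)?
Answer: 920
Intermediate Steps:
l = 4
G = 48 (G = 4*((2 + 4) + 6) = 4*(6 + 6) = 4*12 = 48)
a(m) = 2*m/(3 + m) (a(m) = (2*m)/(3 + m) = 2*m/(3 + m))
U(W) = 2*W/(3 + W)
(G*4 + 38)*U(-6) = (48*4 + 38)*(2*(-6)/(3 - 6)) = (192 + 38)*(2*(-6)/(-3)) = 230*(2*(-6)*(-⅓)) = 230*4 = 920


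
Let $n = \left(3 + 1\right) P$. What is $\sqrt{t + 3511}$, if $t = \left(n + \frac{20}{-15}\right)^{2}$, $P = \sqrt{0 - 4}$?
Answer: $\frac{\sqrt{31039 - 192 i}}{3} \approx 58.727 - 0.18163 i$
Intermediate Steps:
$P = 2 i$ ($P = \sqrt{-4} = 2 i \approx 2.0 i$)
$n = 8 i$ ($n = \left(3 + 1\right) 2 i = 4 \cdot 2 i = 8 i \approx 8.0 i$)
$t = \left(- \frac{4}{3} + 8 i\right)^{2}$ ($t = \left(8 i + \frac{20}{-15}\right)^{2} = \left(8 i + 20 \left(- \frac{1}{15}\right)\right)^{2} = \left(8 i - \frac{4}{3}\right)^{2} = \left(- \frac{4}{3} + 8 i\right)^{2} \approx -62.222 - 21.333 i$)
$\sqrt{t + 3511} = \sqrt{\left(- \frac{560}{9} - \frac{64 i}{3}\right) + 3511} = \sqrt{\frac{31039}{9} - \frac{64 i}{3}}$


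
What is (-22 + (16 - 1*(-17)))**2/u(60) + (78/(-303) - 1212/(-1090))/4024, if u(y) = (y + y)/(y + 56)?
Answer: 1943121752/16612581 ≈ 116.97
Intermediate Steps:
u(y) = 2*y/(56 + y) (u(y) = (2*y)/(56 + y) = 2*y/(56 + y))
(-22 + (16 - 1*(-17)))**2/u(60) + (78/(-303) - 1212/(-1090))/4024 = (-22 + (16 - 1*(-17)))**2/((2*60/(56 + 60))) + (78/(-303) - 1212/(-1090))/4024 = (-22 + (16 + 17))**2/((2*60/116)) + (78*(-1/303) - 1212*(-1/1090))*(1/4024) = (-22 + 33)**2/((2*60*(1/116))) + (-26/101 + 606/545)*(1/4024) = 11**2/(30/29) + (47036/55045)*(1/4024) = 121*(29/30) + 11759/55375270 = 3509/30 + 11759/55375270 = 1943121752/16612581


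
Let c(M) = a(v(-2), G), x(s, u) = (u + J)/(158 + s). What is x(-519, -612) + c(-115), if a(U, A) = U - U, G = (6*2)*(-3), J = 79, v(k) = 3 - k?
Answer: 533/361 ≈ 1.4765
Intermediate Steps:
G = -36 (G = 12*(-3) = -36)
x(s, u) = (79 + u)/(158 + s) (x(s, u) = (u + 79)/(158 + s) = (79 + u)/(158 + s))
a(U, A) = 0
c(M) = 0
x(-519, -612) + c(-115) = (79 - 612)/(158 - 519) + 0 = -533/(-361) + 0 = -1/361*(-533) + 0 = 533/361 + 0 = 533/361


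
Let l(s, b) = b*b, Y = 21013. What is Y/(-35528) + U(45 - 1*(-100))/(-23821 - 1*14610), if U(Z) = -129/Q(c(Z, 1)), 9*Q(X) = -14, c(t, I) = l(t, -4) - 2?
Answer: -5673478225/9557635976 ≈ -0.59361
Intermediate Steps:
l(s, b) = b²
c(t, I) = 14 (c(t, I) = (-4)² - 2 = 16 - 2 = 14)
Q(X) = -14/9 (Q(X) = (⅑)*(-14) = -14/9)
U(Z) = 1161/14 (U(Z) = -129/(-14/9) = -129*(-9/14) = 1161/14)
Y/(-35528) + U(45 - 1*(-100))/(-23821 - 1*14610) = 21013/(-35528) + 1161/(14*(-23821 - 1*14610)) = 21013*(-1/35528) + 1161/(14*(-23821 - 14610)) = -21013/35528 + (1161/14)/(-38431) = -21013/35528 + (1161/14)*(-1/38431) = -21013/35528 - 1161/538034 = -5673478225/9557635976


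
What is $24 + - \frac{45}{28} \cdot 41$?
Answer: $- \frac{1173}{28} \approx -41.893$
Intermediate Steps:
$24 + - \frac{45}{28} \cdot 41 = 24 + \left(-45\right) \frac{1}{28} \cdot 41 = 24 - \frac{1845}{28} = - \frac{1173}{28}$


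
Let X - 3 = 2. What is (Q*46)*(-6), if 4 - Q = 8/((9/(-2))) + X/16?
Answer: -18101/12 ≈ -1508.4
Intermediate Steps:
X = 5 (X = 3 + 2 = 5)
Q = 787/144 (Q = 4 - (8/((9/(-2))) + 5/16) = 4 - (8/((9*(-½))) + 5*(1/16)) = 4 - (8/(-9/2) + 5/16) = 4 - (8*(-2/9) + 5/16) = 4 - (-16/9 + 5/16) = 4 - 1*(-211/144) = 4 + 211/144 = 787/144 ≈ 5.4653)
(Q*46)*(-6) = ((787/144)*46)*(-6) = (18101/72)*(-6) = -18101/12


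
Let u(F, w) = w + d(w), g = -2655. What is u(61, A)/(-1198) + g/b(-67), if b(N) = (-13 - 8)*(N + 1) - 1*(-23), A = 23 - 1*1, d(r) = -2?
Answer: -1604435/843991 ≈ -1.9010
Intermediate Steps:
A = 22 (A = 23 - 1 = 22)
u(F, w) = -2 + w (u(F, w) = w - 2 = -2 + w)
b(N) = 2 - 21*N (b(N) = -21*(1 + N) + 23 = (-21 - 21*N) + 23 = 2 - 21*N)
u(61, A)/(-1198) + g/b(-67) = (-2 + 22)/(-1198) - 2655/(2 - 21*(-67)) = 20*(-1/1198) - 2655/(2 + 1407) = -10/599 - 2655/1409 = -1604435/843991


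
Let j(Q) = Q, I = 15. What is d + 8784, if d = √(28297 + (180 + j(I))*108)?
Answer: 8784 + √49357 ≈ 9006.2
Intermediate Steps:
d = √49357 (d = √(28297 + (180 + 15)*108) = √(28297 + 195*108) = √(28297 + 21060) = √49357 ≈ 222.16)
d + 8784 = √49357 + 8784 = 8784 + √49357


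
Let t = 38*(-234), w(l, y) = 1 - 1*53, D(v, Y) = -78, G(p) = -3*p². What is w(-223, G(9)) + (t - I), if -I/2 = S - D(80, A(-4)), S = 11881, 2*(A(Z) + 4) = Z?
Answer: 14974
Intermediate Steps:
A(Z) = -4 + Z/2
w(l, y) = -52 (w(l, y) = 1 - 53 = -52)
t = -8892
I = -23918 (I = -2*(11881 - 1*(-78)) = -2*(11881 + 78) = -2*11959 = -23918)
w(-223, G(9)) + (t - I) = -52 + (-8892 - 1*(-23918)) = -52 + (-8892 + 23918) = -52 + 15026 = 14974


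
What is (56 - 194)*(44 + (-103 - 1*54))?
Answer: 15594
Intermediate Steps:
(56 - 194)*(44 + (-103 - 1*54)) = -138*(44 + (-103 - 54)) = -138*(44 - 157) = -138*(-113) = 15594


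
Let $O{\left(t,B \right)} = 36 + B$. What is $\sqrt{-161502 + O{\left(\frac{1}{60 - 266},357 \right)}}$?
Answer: $27 i \sqrt{221} \approx 401.38 i$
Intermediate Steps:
$\sqrt{-161502 + O{\left(\frac{1}{60 - 266},357 \right)}} = \sqrt{-161502 + \left(36 + 357\right)} = \sqrt{-161502 + 393} = \sqrt{-161109} = 27 i \sqrt{221}$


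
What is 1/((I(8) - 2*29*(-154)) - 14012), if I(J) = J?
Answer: -1/5072 ≈ -0.00019716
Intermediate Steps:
1/((I(8) - 2*29*(-154)) - 14012) = 1/((8 - 2*29*(-154)) - 14012) = 1/((8 - 58*(-154)) - 14012) = 1/((8 + 8932) - 14012) = 1/(8940 - 14012) = 1/(-5072) = -1/5072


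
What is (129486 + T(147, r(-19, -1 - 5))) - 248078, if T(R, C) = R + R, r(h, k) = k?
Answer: -118298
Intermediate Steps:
T(R, C) = 2*R
(129486 + T(147, r(-19, -1 - 5))) - 248078 = (129486 + 2*147) - 248078 = (129486 + 294) - 248078 = 129780 - 248078 = -118298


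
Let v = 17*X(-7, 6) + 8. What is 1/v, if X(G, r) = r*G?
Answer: -1/706 ≈ -0.0014164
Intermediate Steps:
X(G, r) = G*r
v = -706 (v = 17*(-7*6) + 8 = 17*(-42) + 8 = -714 + 8 = -706)
1/v = 1/(-706) = -1/706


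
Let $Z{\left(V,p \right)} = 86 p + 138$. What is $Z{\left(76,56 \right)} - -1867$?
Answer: $6821$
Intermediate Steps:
$Z{\left(V,p \right)} = 138 + 86 p$
$Z{\left(76,56 \right)} - -1867 = \left(138 + 86 \cdot 56\right) - -1867 = \left(138 + 4816\right) + 1867 = 4954 + 1867 = 6821$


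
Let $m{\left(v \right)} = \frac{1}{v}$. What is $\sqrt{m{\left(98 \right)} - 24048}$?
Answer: $\frac{i \sqrt{4713406}}{14} \approx 155.07 i$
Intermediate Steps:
$\sqrt{m{\left(98 \right)} - 24048} = \sqrt{\frac{1}{98} - 24048} = \sqrt{- \frac{2356703}{98}} = \frac{i \sqrt{4713406}}{14}$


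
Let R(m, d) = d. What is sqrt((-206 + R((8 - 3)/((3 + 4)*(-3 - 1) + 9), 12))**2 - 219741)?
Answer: 11*I*sqrt(1505) ≈ 426.74*I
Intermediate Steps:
sqrt((-206 + R((8 - 3)/((3 + 4)*(-3 - 1) + 9), 12))**2 - 219741) = sqrt((-206 + 12)**2 - 219741) = sqrt((-194)**2 - 219741) = sqrt(37636 - 219741) = sqrt(-182105) = 11*I*sqrt(1505)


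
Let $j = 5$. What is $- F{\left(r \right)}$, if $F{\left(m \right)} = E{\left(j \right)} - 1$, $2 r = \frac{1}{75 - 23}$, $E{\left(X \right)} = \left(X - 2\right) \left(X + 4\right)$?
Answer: $-26$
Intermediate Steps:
$E{\left(X \right)} = \left(-2 + X\right) \left(4 + X\right)$
$r = \frac{1}{104}$ ($r = \frac{1}{2 \left(75 - 23\right)} = \frac{1}{2 \cdot 52} = \frac{1}{2} \cdot \frac{1}{52} = \frac{1}{104} \approx 0.0096154$)
$F{\left(m \right)} = 26$ ($F{\left(m \right)} = \left(-8 + 5^{2} + 2 \cdot 5\right) - 1 = \left(-8 + 25 + 10\right) - 1 = 27 - 1 = 26$)
$- F{\left(r \right)} = \left(-1\right) 26 = -26$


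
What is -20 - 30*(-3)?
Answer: 70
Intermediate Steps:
-20 - 30*(-3) = -20 + 90 = 70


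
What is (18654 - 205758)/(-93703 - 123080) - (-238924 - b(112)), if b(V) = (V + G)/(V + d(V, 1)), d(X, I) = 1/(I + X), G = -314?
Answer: 72840272265646/304869159 ≈ 2.3892e+5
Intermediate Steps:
b(V) = (-314 + V)/(V + 1/(1 + V)) (b(V) = (V - 314)/(V + 1/(1 + V)) = (-314 + V)/(V + 1/(1 + V)))
(18654 - 205758)/(-93703 - 123080) - (-238924 - b(112)) = (18654 - 205758)/(-93703 - 123080) - (-238924 - (1 + 112)*(-314 + 112)/(1 + 112*(1 + 112))) = -187104/(-216783) - (-238924 - 113*(-202)/(1 + 112*113)) = -187104*(-1/216783) - (-238924 - 113*(-202)/(1 + 12656)) = 62368/72261 - (-238924 - 113*(-202)/12657) = 62368/72261 - (-238924 - 1*(-22826/12657)) = 62368/72261 - (-238924 + 22826/12657) = 62368/72261 - 1*(-3024038242/12657) = 62368/72261 + 3024038242/12657 = 72840272265646/304869159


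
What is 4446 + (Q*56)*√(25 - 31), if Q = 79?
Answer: 4446 + 4424*I*√6 ≈ 4446.0 + 10837.0*I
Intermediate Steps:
4446 + (Q*56)*√(25 - 31) = 4446 + (79*56)*√(25 - 31) = 4446 + 4424*√(-6) = 4446 + 4424*(I*√6) = 4446 + 4424*I*√6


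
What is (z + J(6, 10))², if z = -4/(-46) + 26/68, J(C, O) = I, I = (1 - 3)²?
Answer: 12215025/611524 ≈ 19.975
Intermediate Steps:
I = 4 (I = (-2)² = 4)
J(C, O) = 4
z = 367/782 (z = -4*(-1/46) + 26*(1/68) = 2/23 + 13/34 = 367/782 ≈ 0.46931)
(z + J(6, 10))² = (367/782 + 4)² = (3495/782)² = 12215025/611524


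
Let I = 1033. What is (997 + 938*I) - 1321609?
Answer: -351658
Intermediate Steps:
(997 + 938*I) - 1321609 = (997 + 938*1033) - 1321609 = (997 + 968954) - 1321609 = 969951 - 1321609 = -351658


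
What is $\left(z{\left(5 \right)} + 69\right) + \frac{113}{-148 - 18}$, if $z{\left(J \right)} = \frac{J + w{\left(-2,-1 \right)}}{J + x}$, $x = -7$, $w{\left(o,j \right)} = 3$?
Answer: $\frac{10677}{166} \approx 64.319$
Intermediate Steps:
$z{\left(J \right)} = \frac{3 + J}{-7 + J}$ ($z{\left(J \right)} = \frac{J + 3}{J - 7} = \frac{3 + J}{-7 + J}$)
$\left(z{\left(5 \right)} + 69\right) + \frac{113}{-148 - 18} = \left(\frac{3 + 5}{-7 + 5} + 69\right) + \frac{113}{-148 - 18} = \left(\frac{1}{-2} \cdot 8 + 69\right) + \frac{113}{-148 + \left(-33 + 15\right)} = \left(\left(- \frac{1}{2}\right) 8 + 69\right) + \frac{113}{-148 - 18} = \left(-4 + 69\right) + \frac{113}{-166} = 65 + 113 \left(- \frac{1}{166}\right) = 65 - \frac{113}{166} = \frac{10677}{166}$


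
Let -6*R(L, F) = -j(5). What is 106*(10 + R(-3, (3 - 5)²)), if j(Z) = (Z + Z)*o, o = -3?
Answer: 530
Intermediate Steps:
j(Z) = -6*Z (j(Z) = (Z + Z)*(-3) = (2*Z)*(-3) = -6*Z)
R(L, F) = -5 (R(L, F) = -(-1)*(-6*5)/6 = -(-1)*(-30)/6 = -⅙*30 = -5)
106*(10 + R(-3, (3 - 5)²)) = 106*(10 - 5) = 106*5 = 530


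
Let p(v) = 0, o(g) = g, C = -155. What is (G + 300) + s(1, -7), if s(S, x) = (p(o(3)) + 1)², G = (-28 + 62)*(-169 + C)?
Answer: -10715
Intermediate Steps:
G = -11016 (G = (-28 + 62)*(-169 - 155) = 34*(-324) = -11016)
s(S, x) = 1 (s(S, x) = (0 + 1)² = 1² = 1)
(G + 300) + s(1, -7) = (-11016 + 300) + 1 = -10716 + 1 = -10715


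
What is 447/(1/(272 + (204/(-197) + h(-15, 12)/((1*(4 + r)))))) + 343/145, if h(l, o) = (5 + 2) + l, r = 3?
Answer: 24117097457/199955 ≈ 1.2061e+5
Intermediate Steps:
h(l, o) = 7 + l
447/(1/(272 + (204/(-197) + h(-15, 12)/((1*(4 + r)))))) + 343/145 = 447/(1/(272 + (204/(-197) + (7 - 15)/((1*(4 + 3)))))) + 343/145 = 447/(1/(272 + (204*(-1/197) - 8/(1*7)))) + 343*(1/145) = 447/(1/(272 + (-204/197 - 8/7))) + 343/145 = 447/(1/(272 - 3004/1379)) + 343/145 = 447/(1/(372084/1379)) + 343/145 = 447/(1379/372084) + 343/145 = 447*(372084/1379) + 343/145 = 166321548/1379 + 343/145 = 24117097457/199955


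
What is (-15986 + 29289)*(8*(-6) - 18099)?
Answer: -241409541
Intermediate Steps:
(-15986 + 29289)*(8*(-6) - 18099) = 13303*(-48 - 18099) = 13303*(-18147) = -241409541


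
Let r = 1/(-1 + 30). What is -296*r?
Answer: -296/29 ≈ -10.207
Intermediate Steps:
r = 1/29 ≈ 0.034483
-296*r = -296*1/29 = -296/29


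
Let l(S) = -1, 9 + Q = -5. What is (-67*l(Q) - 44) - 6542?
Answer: -6519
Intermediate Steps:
Q = -14 (Q = -9 - 5 = -14)
(-67*l(Q) - 44) - 6542 = (-67*(-1) - 44) - 6542 = (67 - 44) - 6542 = 23 - 6542 = -6519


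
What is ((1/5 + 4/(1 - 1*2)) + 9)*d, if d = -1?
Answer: -26/5 ≈ -5.2000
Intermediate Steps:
((1/5 + 4/(1 - 1*2)) + 9)*d = ((1/5 + 4/(1 - 1*2)) + 9)*(-1) = ((1*(⅕) + 4/(1 - 2)) + 9)*(-1) = ((⅕ + 4/(-1)) + 9)*(-1) = ((⅕ + 4*(-1)) + 9)*(-1) = ((⅕ - 4) + 9)*(-1) = (-19/5 + 9)*(-1) = (26/5)*(-1) = -26/5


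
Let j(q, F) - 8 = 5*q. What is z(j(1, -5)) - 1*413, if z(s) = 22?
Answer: -391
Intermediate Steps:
j(q, F) = 8 + 5*q
z(j(1, -5)) - 1*413 = 22 - 1*413 = 22 - 413 = -391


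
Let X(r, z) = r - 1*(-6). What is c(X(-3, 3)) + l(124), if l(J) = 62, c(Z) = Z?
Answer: 65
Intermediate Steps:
X(r, z) = 6 + r (X(r, z) = r + 6 = 6 + r)
c(X(-3, 3)) + l(124) = (6 - 3) + 62 = 3 + 62 = 65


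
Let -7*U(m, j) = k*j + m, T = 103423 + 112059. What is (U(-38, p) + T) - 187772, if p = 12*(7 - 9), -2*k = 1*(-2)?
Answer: 194032/7 ≈ 27719.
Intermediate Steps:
k = 1 (k = -(-2)/2 = -1/2*(-2) = 1)
T = 215482
p = -24 (p = 12*(-2) = -24)
U(m, j) = -j/7 - m/7 (U(m, j) = -(1*j + m)/7 = -(j + m)/7 = -j/7 - m/7)
(U(-38, p) + T) - 187772 = ((-1/7*(-24) - 1/7*(-38)) + 215482) - 187772 = ((24/7 + 38/7) + 215482) - 187772 = (62/7 + 215482) - 187772 = 1508436/7 - 187772 = 194032/7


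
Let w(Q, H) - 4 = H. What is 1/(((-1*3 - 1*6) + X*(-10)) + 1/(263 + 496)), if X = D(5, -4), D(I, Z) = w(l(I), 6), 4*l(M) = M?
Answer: -759/82730 ≈ -0.0091744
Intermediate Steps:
l(M) = M/4
w(Q, H) = 4 + H
D(I, Z) = 10 (D(I, Z) = 4 + 6 = 10)
X = 10
1/(((-1*3 - 1*6) + X*(-10)) + 1/(263 + 496)) = 1/(((-1*3 - 1*6) + 10*(-10)) + 1/(263 + 496)) = 1/(((-3 - 6) - 100) + 1/759) = 1/((-9 - 100) + 1/759) = 1/(-109 + 1/759) = 1/(-82730/759) = -759/82730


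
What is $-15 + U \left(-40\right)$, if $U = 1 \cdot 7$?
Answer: $-295$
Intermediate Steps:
$U = 7$
$-15 + U \left(-40\right) = -15 + 7 \left(-40\right) = -15 - 280 = -295$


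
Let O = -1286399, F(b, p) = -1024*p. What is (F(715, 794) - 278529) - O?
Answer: 194814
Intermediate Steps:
(F(715, 794) - 278529) - O = (-1024*794 - 278529) - 1*(-1286399) = (-813056 - 278529) + 1286399 = -1091585 + 1286399 = 194814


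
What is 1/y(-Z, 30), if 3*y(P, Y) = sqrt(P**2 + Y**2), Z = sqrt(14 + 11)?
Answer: 3*sqrt(37)/185 ≈ 0.098639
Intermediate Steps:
Z = 5 (Z = sqrt(25) = 5)
y(P, Y) = sqrt(P**2 + Y**2)/3
1/y(-Z, 30) = 1/(sqrt((-1*5)**2 + 30**2)/3) = 1/(sqrt((-5)**2 + 900)/3) = 1/(sqrt(25 + 900)/3) = 1/(sqrt(925)/3) = 1/((5*sqrt(37))/3) = 1/(5*sqrt(37)/3) = 3*sqrt(37)/185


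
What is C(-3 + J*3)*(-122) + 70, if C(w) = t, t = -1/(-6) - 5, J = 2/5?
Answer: 1979/3 ≈ 659.67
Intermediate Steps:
J = 2/5 (J = 2*(1/5) = 2/5 ≈ 0.40000)
t = -29/6 (t = -1*(-1/6) - 5 = 1/6 - 5 = -29/6 ≈ -4.8333)
C(w) = -29/6
C(-3 + J*3)*(-122) + 70 = -29/6*(-122) + 70 = 1769/3 + 70 = 1979/3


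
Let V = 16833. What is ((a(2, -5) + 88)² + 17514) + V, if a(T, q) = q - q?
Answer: 42091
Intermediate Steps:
a(T, q) = 0
((a(2, -5) + 88)² + 17514) + V = ((0 + 88)² + 17514) + 16833 = (88² + 17514) + 16833 = (7744 + 17514) + 16833 = 25258 + 16833 = 42091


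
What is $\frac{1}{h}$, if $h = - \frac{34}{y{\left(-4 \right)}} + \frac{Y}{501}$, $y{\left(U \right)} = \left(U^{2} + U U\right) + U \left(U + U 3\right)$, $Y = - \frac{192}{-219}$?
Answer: $- \frac{195056}{68741} \approx -2.8376$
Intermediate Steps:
$Y = \frac{64}{73}$ ($Y = \left(-192\right) \left(- \frac{1}{219}\right) = \frac{64}{73} \approx 0.87671$)
$y{\left(U \right)} = 6 U^{2}$ ($y{\left(U \right)} = \left(U^{2} + U^{2}\right) + U \left(U + 3 U\right) = 2 U^{2} + U 4 U = 2 U^{2} + 4 U^{2} = 6 U^{2}$)
$h = - \frac{68741}{195056}$ ($h = - \frac{34}{6 \left(-4\right)^{2}} + \frac{64}{73 \cdot 501} = - \frac{34}{6 \cdot 16} + \frac{64}{73} \cdot \frac{1}{501} = - \frac{34}{96} + \frac{64}{36573} = \left(-34\right) \frac{1}{96} + \frac{64}{36573} = - \frac{17}{48} + \frac{64}{36573} = - \frac{68741}{195056} \approx -0.35242$)
$\frac{1}{h} = \frac{1}{- \frac{68741}{195056}} = - \frac{195056}{68741}$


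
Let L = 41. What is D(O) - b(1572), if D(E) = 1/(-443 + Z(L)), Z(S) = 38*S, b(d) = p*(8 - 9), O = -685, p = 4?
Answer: 4461/1115 ≈ 4.0009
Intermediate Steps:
b(d) = -4 (b(d) = 4*(8 - 9) = 4*(-1) = -4)
D(E) = 1/1115 (D(E) = 1/(-443 + 38*41) = 1/(-443 + 1558) = 1/1115)
D(O) - b(1572) = 1/1115 - 1*(-4) = 1/1115 + 4 = 4461/1115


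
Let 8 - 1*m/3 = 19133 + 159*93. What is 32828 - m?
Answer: 134564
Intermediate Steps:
m = -101736 (m = 24 - 3*(19133 + 159*93) = 24 - 3*(19133 + 14787) = 24 - 3*33920 = 24 - 101760 = -101736)
32828 - m = 32828 - 1*(-101736) = 32828 + 101736 = 134564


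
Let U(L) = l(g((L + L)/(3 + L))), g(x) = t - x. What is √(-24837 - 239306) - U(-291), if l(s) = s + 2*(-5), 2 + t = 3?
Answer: 529/48 + 11*I*√2183 ≈ 11.021 + 513.95*I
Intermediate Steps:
t = 1 (t = -2 + 3 = 1)
g(x) = 1 - x
l(s) = -10 + s (l(s) = s - 10 = -10 + s)
U(L) = -9 - 2*L/(3 + L) (U(L) = -10 + (1 - (L + L)/(3 + L)) = -10 + (1 - 2*L/(3 + L)) = -9 - 2*L/(3 + L))
√(-24837 - 239306) - U(-291) = √(-24837 - 239306) - (-27 - 11*(-291))/(3 - 291) = √(-264143) - (-27 + 3201)/(-288) = 11*I*√2183 - (-1)*3174/288 = 11*I*√2183 - 1*(-529/48) = 11*I*√2183 + 529/48 = 529/48 + 11*I*√2183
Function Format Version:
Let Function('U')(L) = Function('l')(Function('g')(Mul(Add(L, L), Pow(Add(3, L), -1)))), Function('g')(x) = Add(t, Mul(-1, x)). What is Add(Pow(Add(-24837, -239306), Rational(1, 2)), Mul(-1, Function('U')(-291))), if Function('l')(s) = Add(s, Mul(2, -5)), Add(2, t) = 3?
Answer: Add(Rational(529, 48), Mul(11, I, Pow(2183, Rational(1, 2)))) ≈ Add(11.021, Mul(513.95, I))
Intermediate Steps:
t = 1 (t = Add(-2, 3) = 1)
Function('g')(x) = Add(1, Mul(-1, x))
Function('l')(s) = Add(-10, s) (Function('l')(s) = Add(s, -10) = Add(-10, s))
Function('U')(L) = Add(-9, Mul(-2, L, Pow(Add(3, L), -1))) (Function('U')(L) = Add(-10, Add(1, Mul(-1, Mul(Add(L, L), Pow(Add(3, L), -1))))) = Add(-10, Add(1, Mul(-1, Mul(Mul(2, L), Pow(Add(3, L), -1))))) = Add(-10, Add(1, Mul(-1, Mul(2, L, Pow(Add(3, L), -1))))) = Add(-10, Add(1, Mul(-2, L, Pow(Add(3, L), -1)))) = Add(-9, Mul(-2, L, Pow(Add(3, L), -1))))
Add(Pow(Add(-24837, -239306), Rational(1, 2)), Mul(-1, Function('U')(-291))) = Add(Pow(Add(-24837, -239306), Rational(1, 2)), Mul(-1, Mul(Pow(Add(3, -291), -1), Add(-27, Mul(-11, -291))))) = Add(Pow(-264143, Rational(1, 2)), Mul(-1, Mul(Pow(-288, -1), Add(-27, 3201)))) = Add(Mul(11, I, Pow(2183, Rational(1, 2))), Mul(-1, Mul(Rational(-1, 288), 3174))) = Add(Mul(11, I, Pow(2183, Rational(1, 2))), Mul(-1, Rational(-529, 48))) = Add(Mul(11, I, Pow(2183, Rational(1, 2))), Rational(529, 48)) = Add(Rational(529, 48), Mul(11, I, Pow(2183, Rational(1, 2))))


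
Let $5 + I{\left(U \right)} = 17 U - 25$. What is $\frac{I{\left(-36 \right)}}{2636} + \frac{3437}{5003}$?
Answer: $\frac{2924003}{6593954} \approx 0.44344$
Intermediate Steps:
$I{\left(U \right)} = -30 + 17 U$ ($I{\left(U \right)} = -5 + \left(17 U - 25\right) = -5 + \left(-25 + 17 U\right) = -30 + 17 U$)
$\frac{I{\left(-36 \right)}}{2636} + \frac{3437}{5003} = \frac{-30 + 17 \left(-36\right)}{2636} + \frac{3437}{5003} = \left(-30 - 612\right) \frac{1}{2636} + 3437 \cdot \frac{1}{5003} = \left(-642\right) \frac{1}{2636} + \frac{3437}{5003} = - \frac{321}{1318} + \frac{3437}{5003} = \frac{2924003}{6593954}$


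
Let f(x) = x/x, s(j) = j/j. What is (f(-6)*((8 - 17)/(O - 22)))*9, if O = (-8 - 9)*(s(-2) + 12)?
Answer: ⅓ ≈ 0.33333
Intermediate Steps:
s(j) = 1
f(x) = 1
O = -221 (O = (-8 - 9)*(1 + 12) = -17*13 = -221)
(f(-6)*((8 - 17)/(O - 22)))*9 = (1*((8 - 17)/(-221 - 22)))*9 = (1*(-9/(-243)))*9 = (1*(-9*(-1/243)))*9 = (1*(1/27))*9 = (1/27)*9 = ⅓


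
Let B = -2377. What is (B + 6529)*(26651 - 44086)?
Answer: -72390120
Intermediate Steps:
(B + 6529)*(26651 - 44086) = (-2377 + 6529)*(26651 - 44086) = 4152*(-17435) = -72390120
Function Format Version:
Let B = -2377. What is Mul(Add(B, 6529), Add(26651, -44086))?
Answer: -72390120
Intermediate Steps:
Mul(Add(B, 6529), Add(26651, -44086)) = Mul(Add(-2377, 6529), Add(26651, -44086)) = Mul(4152, -17435) = -72390120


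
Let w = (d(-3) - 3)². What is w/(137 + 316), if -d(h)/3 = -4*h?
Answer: 507/151 ≈ 3.3576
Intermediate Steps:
d(h) = 12*h (d(h) = -(-12)*h = 12*h)
w = 1521 (w = (12*(-3) - 3)² = (-36 - 3)² = (-39)² = 1521)
w/(137 + 316) = 1521/(137 + 316) = 1521/453 = (1/453)*1521 = 507/151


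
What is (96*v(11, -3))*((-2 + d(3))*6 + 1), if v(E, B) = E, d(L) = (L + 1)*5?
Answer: 115104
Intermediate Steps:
d(L) = 5 + 5*L (d(L) = (1 + L)*5 = 5 + 5*L)
(96*v(11, -3))*((-2 + d(3))*6 + 1) = (96*11)*((-2 + (5 + 5*3))*6 + 1) = 1056*((-2 + (5 + 15))*6 + 1) = 1056*((-2 + 20)*6 + 1) = 1056*(18*6 + 1) = 1056*(108 + 1) = 1056*109 = 115104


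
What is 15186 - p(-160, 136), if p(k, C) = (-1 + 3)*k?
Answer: 15506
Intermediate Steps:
p(k, C) = 2*k
15186 - p(-160, 136) = 15186 - 2*(-160) = 15186 - 1*(-320) = 15186 + 320 = 15506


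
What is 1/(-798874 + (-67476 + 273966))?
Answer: -1/592384 ≈ -1.6881e-6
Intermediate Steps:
1/(-798874 + (-67476 + 273966)) = 1/(-798874 + 206490) = 1/(-592384) = -1/592384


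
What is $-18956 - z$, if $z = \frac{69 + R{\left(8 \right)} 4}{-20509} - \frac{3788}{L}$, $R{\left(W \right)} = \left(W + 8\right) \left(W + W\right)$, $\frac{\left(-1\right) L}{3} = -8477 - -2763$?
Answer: $- \frac{3332087492735}{175782639} \approx -18956.0$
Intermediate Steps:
$L = 17142$ ($L = - 3 \left(-8477 - -2763\right) = - 3 \left(-8477 + 2763\right) = \left(-3\right) \left(-5714\right) = 17142$)
$R{\left(W \right)} = 2 W \left(8 + W\right)$ ($R{\left(W \right)} = \left(8 + W\right) 2 W = 2 W \left(8 + W\right)$)
$z = - \frac{48212149}{175782639}$ ($z = \frac{69 + 2 \cdot 8 \left(8 + 8\right) 4}{-20509} - \frac{3788}{17142} = \left(69 + 2 \cdot 8 \cdot 16 \cdot 4\right) \left(- \frac{1}{20509}\right) - \frac{1894}{8571} = \left(69 + 256 \cdot 4\right) \left(- \frac{1}{20509}\right) - \frac{1894}{8571} = \left(69 + 1024\right) \left(- \frac{1}{20509}\right) - \frac{1894}{8571} = 1093 \left(- \frac{1}{20509}\right) - \frac{1894}{8571} = - \frac{1093}{20509} - \frac{1894}{8571} = - \frac{48212149}{175782639} \approx -0.27427$)
$-18956 - z = -18956 - - \frac{48212149}{175782639} = -18956 + \frac{48212149}{175782639} = - \frac{3332087492735}{175782639}$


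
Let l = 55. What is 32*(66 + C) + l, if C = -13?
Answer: 1751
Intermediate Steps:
32*(66 + C) + l = 32*(66 - 13) + 55 = 32*53 + 55 = 1696 + 55 = 1751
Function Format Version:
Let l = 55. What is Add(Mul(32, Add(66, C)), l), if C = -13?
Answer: 1751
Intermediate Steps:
Add(Mul(32, Add(66, C)), l) = Add(Mul(32, Add(66, -13)), 55) = Add(Mul(32, 53), 55) = Add(1696, 55) = 1751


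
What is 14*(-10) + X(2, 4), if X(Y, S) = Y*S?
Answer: -132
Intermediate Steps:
X(Y, S) = S*Y
14*(-10) + X(2, 4) = 14*(-10) + 4*2 = -140 + 8 = -132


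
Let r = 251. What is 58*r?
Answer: 14558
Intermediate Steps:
58*r = 58*251 = 14558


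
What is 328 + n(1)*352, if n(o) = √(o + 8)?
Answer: 1384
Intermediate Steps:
n(o) = √(8 + o)
328 + n(1)*352 = 328 + √(8 + 1)*352 = 328 + √9*352 = 328 + 3*352 = 328 + 1056 = 1384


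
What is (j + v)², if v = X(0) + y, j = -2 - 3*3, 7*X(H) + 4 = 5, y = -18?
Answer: 40804/49 ≈ 832.73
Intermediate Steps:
X(H) = ⅐ (X(H) = -4/7 + (⅐)*5 = -4/7 + 5/7 = ⅐)
j = -11 (j = -2 - 9 = -11)
v = -125/7 (v = ⅐ - 18 = -125/7 ≈ -17.857)
(j + v)² = (-11 - 125/7)² = (-202/7)² = 40804/49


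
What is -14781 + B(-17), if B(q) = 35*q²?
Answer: -4666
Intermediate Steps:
-14781 + B(-17) = -14781 + 35*(-17)² = -14781 + 35*289 = -14781 + 10115 = -4666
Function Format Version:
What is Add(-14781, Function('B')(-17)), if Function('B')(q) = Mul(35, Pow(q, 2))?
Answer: -4666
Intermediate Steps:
Add(-14781, Function('B')(-17)) = Add(-14781, Mul(35, Pow(-17, 2))) = Add(-14781, Mul(35, 289)) = Add(-14781, 10115) = -4666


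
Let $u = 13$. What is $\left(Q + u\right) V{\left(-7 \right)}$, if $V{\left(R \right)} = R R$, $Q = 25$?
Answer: $1862$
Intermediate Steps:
$V{\left(R \right)} = R^{2}$
$\left(Q + u\right) V{\left(-7 \right)} = \left(25 + 13\right) \left(-7\right)^{2} = 38 \cdot 49 = 1862$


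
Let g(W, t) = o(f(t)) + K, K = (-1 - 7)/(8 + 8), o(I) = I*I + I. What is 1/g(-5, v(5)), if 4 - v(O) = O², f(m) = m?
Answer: 2/839 ≈ 0.0023838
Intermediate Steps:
o(I) = I + I² (o(I) = I² + I = I + I²)
v(O) = 4 - O²
K = -½ (K = -8/16 = -8*1/16 = -½ ≈ -0.50000)
g(W, t) = -½ + t*(1 + t) (g(W, t) = t*(1 + t) - ½ = -½ + t*(1 + t))
1/g(-5, v(5)) = 1/(-½ + (4 - 1*5²) + (4 - 1*5²)²) = 1/(-½ + (4 - 1*25) + (4 - 1*25)²) = 1/(-½ + (4 - 25) + (4 - 25)²) = 1/(-½ - 21 + (-21)²) = 1/(-½ - 21 + 441) = 1/(839/2) = 2/839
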